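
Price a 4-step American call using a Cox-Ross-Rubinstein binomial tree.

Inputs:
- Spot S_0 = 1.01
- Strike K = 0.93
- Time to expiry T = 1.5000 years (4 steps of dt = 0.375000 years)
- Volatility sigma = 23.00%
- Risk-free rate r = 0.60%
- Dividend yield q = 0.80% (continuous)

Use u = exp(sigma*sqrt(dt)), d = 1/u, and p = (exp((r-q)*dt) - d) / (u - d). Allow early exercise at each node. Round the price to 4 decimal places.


dt = T/N = 0.375000
u = exp(sigma*sqrt(dt)) = 1.151247; d = 1/u = 0.868623
p = (exp((r-q)*dt) - d) / (u - d) = 0.462194
Discount per step: exp(-r*dt) = 0.997753
Stock lattice S(k, i) with i counting down-moves:
  k=0: S(0,0) = 1.0100
  k=1: S(1,0) = 1.1628; S(1,1) = 0.8773
  k=2: S(2,0) = 1.3386; S(2,1) = 1.0100; S(2,2) = 0.7621
  k=3: S(3,0) = 1.5411; S(3,1) = 1.1628; S(3,2) = 0.8773; S(3,3) = 0.6619
  k=4: S(4,0) = 1.7742; S(4,1) = 1.3386; S(4,2) = 1.0100; S(4,3) = 0.7621; S(4,4) = 0.5750
Terminal payoffs V(N, i) = max(S_T - K, 0):
  V(4,0) = 0.844170; V(4,1) = 0.408623; V(4,2) = 0.080000; V(4,3) = 0.000000; V(4,4) = 0.000000
Backward induction: V(k, i) = exp(-r*dt) * [p * V(k+1, i) + (1-p) * V(k+1, i+1)]; then take max(V_cont, immediate exercise) for American.
  V(3,0) = exp(-r*dt) * [p*0.844170 + (1-p)*0.408623] = 0.608560; exercise = 0.611086; V(3,0) = max -> 0.611086
  V(3,1) = exp(-r*dt) * [p*0.408623 + (1-p)*0.080000] = 0.231367; exercise = 0.232759; V(3,1) = max -> 0.232759
  V(3,2) = exp(-r*dt) * [p*0.080000 + (1-p)*0.000000] = 0.036892; exercise = 0.000000; V(3,2) = max -> 0.036892
  V(3,3) = exp(-r*dt) * [p*0.000000 + (1-p)*0.000000] = 0.000000; exercise = 0.000000; V(3,3) = max -> 0.000000
  V(2,0) = exp(-r*dt) * [p*0.611086 + (1-p)*0.232759] = 0.406704; exercise = 0.408623; V(2,0) = max -> 0.408623
  V(2,1) = exp(-r*dt) * [p*0.232759 + (1-p)*0.036892] = 0.127135; exercise = 0.080000; V(2,1) = max -> 0.127135
  V(2,2) = exp(-r*dt) * [p*0.036892 + (1-p)*0.000000] = 0.017013; exercise = 0.000000; V(2,2) = max -> 0.017013
  V(1,0) = exp(-r*dt) * [p*0.408623 + (1-p)*0.127135] = 0.256659; exercise = 0.232759; V(1,0) = max -> 0.256659
  V(1,1) = exp(-r*dt) * [p*0.127135 + (1-p)*0.017013] = 0.067758; exercise = 0.000000; V(1,1) = max -> 0.067758
  V(0,0) = exp(-r*dt) * [p*0.256659 + (1-p)*0.067758] = 0.154718; exercise = 0.080000; V(0,0) = max -> 0.154718

Answer: Price = V(0,0) = 0.1547


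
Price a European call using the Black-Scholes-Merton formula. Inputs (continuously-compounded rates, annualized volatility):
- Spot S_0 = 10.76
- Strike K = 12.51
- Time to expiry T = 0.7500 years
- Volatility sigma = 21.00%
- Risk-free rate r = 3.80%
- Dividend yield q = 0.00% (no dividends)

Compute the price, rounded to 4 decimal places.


d1 = (ln(S/K) + (r - q + 0.5*sigma^2) * T) / (sigma * sqrt(T)) = -0.58095332
d2 = d1 - sigma * sqrt(T) = -0.76281865
exp(-rT) = 0.97190229; exp(-qT) = 1.00000000
C = S_0 * exp(-qT) * N(d1) - K * exp(-rT) * N(d2)
N(d1) = 0.28063596; N(d2) = 0.22278578
C = 10.7600 * 1.00000000 * 0.28063596 - 12.5100 * 0.97190229 * 0.22278578 = 0.3109

Answer: Price = 0.3109


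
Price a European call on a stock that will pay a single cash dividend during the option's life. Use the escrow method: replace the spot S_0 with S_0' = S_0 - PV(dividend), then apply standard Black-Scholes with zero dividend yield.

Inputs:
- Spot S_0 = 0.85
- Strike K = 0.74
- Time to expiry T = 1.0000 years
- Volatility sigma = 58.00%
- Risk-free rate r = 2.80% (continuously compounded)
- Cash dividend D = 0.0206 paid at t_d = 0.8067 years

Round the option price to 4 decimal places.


Answer: Price = 0.2371

Derivation:
PV(D) = D * exp(-r * t_d) = 0.0206 * 0.97766559 = 0.02013991
S_0' = S_0 - PV(D) = 0.8500 - 0.02013991 = 0.82986009
d1 = (ln(S_0'/K) + (r + sigma^2/2)*T) / (sigma*sqrt(T)) = 0.53587402
d2 = d1 - sigma*sqrt(T) = -0.04412598
exp(-rT) = 0.97238837
N(d1) = 0.70397719; N(d2) = 0.48240199
C = S_0' * N(d1) - K * exp(-rT) * N(d2) = 0.82986009 * 0.70397719 - 0.7400 * 0.97238837 * 0.48240199 = 0.2371


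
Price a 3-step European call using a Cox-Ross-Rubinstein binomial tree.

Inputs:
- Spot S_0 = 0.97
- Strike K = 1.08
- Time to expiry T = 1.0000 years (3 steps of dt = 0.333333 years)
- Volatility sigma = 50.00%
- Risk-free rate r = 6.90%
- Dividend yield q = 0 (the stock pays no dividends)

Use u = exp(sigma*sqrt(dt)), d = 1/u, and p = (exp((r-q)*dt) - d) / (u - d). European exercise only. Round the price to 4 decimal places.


dt = T/N = 0.333333
u = exp(sigma*sqrt(dt)) = 1.334658; d = 1/u = 0.749256
p = (exp((r-q)*dt) - d) / (u - d) = 0.468073
Discount per step: exp(-r*dt) = 0.977262
Stock lattice S(k, i) with i counting down-moves:
  k=0: S(0,0) = 0.9700
  k=1: S(1,0) = 1.2946; S(1,1) = 0.7268
  k=2: S(2,0) = 1.7279; S(2,1) = 0.9700; S(2,2) = 0.5445
  k=3: S(3,0) = 2.3061; S(3,1) = 1.2946; S(3,2) = 0.7268; S(3,3) = 0.4080
Terminal payoffs V(N, i) = max(S_T - K, 0):
  V(3,0) = 1.226119; V(3,1) = 0.214618; V(3,2) = 0.000000; V(3,3) = 0.000000
Backward induction: V(k, i) = exp(-r*dt) * [p * V(k+1, i) + (1-p) * V(k+1, i+1)].
  V(2,0) = exp(-r*dt) * [p*1.226119 + (1-p)*0.214618] = 0.672429
  V(2,1) = exp(-r*dt) * [p*0.214618 + (1-p)*0.000000] = 0.098173
  V(2,2) = exp(-r*dt) * [p*0.000000 + (1-p)*0.000000] = 0.000000
  V(1,0) = exp(-r*dt) * [p*0.672429 + (1-p)*0.098173] = 0.358623
  V(1,1) = exp(-r*dt) * [p*0.098173 + (1-p)*0.000000] = 0.044907
  V(0,0) = exp(-r*dt) * [p*0.358623 + (1-p)*0.044907] = 0.187389

Answer: Price = V(0,0) = 0.1874


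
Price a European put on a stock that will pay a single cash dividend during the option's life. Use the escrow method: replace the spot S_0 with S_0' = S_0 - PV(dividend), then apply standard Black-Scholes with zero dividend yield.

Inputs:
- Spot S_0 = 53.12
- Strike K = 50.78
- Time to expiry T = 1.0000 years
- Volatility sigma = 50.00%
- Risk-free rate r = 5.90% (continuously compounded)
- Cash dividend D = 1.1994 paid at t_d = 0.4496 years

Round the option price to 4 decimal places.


Answer: Price = 7.9413

Derivation:
PV(D) = D * exp(-r * t_d) = 1.1994 * 0.97382233 = 1.16800251
S_0' = S_0 - PV(D) = 53.1200 - 1.16800251 = 51.95199749
d1 = (ln(S_0'/K) + (r + sigma^2/2)*T) / (sigma*sqrt(T)) = 0.41363518
d2 = d1 - sigma*sqrt(T) = -0.08636482
exp(-rT) = 0.94270677
N(-d1) = 0.33957065; N(-d2) = 0.53441179
P = K * exp(-rT) * N(-d2) - S_0' * N(-d1) = 50.7800 * 0.94270677 * 0.53441179 - 51.95199749 * 0.33957065 = 7.9413


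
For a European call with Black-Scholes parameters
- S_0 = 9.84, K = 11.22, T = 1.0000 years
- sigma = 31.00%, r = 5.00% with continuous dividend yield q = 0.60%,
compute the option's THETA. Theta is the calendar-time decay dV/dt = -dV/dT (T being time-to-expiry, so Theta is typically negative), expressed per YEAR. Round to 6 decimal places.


Answer: Theta = -0.750397

Derivation:
d1 = -0.1264264162; d2 = -0.4364264162
phi(d1) = 0.3957667119; exp(-qT) = 0.9940179641; exp(-rT) = 0.9512294245
Theta = -S*exp(-qT)*phi(d1)*sigma/(2*sqrt(T)) - r*K*exp(-rT)*N(d2) + q*S*exp(-qT)*N(d1)
N(d1) = 0.4496971964; N(d2) = 0.3312636882; sqrt(T) = 1.0000000000
Term 1 = -9.8400 * 0.9940179641 * 0.3957667119 * 0.3100 / (2 * 1.0000000000) = -0.6000124922
Term 2 = -0.0500 * 11.2200 * 0.9512294245 * 0.3312636882 = -0.1767754576
Term 3 = 0.0060 * 9.8400 * 0.9940179641 * 0.4496971964 = 0.0263912987
Theta = -0.6000124922 + (-0.1767754576) + (0.0263912987) = -0.750397


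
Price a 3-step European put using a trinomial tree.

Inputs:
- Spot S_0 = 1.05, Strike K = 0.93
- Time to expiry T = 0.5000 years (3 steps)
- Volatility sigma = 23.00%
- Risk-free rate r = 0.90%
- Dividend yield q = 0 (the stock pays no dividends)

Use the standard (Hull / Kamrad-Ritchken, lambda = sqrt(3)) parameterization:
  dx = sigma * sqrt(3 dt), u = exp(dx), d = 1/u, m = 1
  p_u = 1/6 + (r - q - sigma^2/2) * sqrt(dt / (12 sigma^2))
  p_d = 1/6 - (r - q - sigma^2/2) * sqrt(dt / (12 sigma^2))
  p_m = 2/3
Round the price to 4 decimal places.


dt = T/N = 0.166667; dx = sigma*sqrt(3*dt) = 0.162635
u = exp(dx) = 1.176607; d = 1/u = 0.849902
p_u = 0.157725, p_m = 0.666667, p_d = 0.175608
Discount per step: exp(-r*dt) = 0.998501
Stock lattice S(k, j) with j the centered position index:
  k=0: S(0,+0) = 1.0500
  k=1: S(1,-1) = 0.8924; S(1,+0) = 1.0500; S(1,+1) = 1.2354
  k=2: S(2,-2) = 0.7584; S(2,-1) = 0.8924; S(2,+0) = 1.0500; S(2,+1) = 1.2354; S(2,+2) = 1.4536
  k=3: S(3,-3) = 0.6446; S(3,-2) = 0.7584; S(3,-1) = 0.8924; S(3,+0) = 1.0500; S(3,+1) = 1.2354; S(3,+2) = 1.4536; S(3,+3) = 1.7103
Terminal payoffs V(N, j) = max(K - S_T, 0):
  V(3,-3) = 0.285392; V(3,-2) = 0.171550; V(3,-1) = 0.037603; V(3,+0) = 0.000000; V(3,+1) = 0.000000; V(3,+2) = 0.000000; V(3,+3) = 0.000000
Backward induction: V(k, j) = exp(-r*dt) * [p_u * V(k+1, j+1) + p_m * V(k+1, j) + p_d * V(k+1, j-1)]
  V(2,-2) = exp(-r*dt) * [p_u*0.037603 + p_m*0.171550 + p_d*0.285392] = 0.170160
  V(2,-1) = exp(-r*dt) * [p_u*0.000000 + p_m*0.037603 + p_d*0.171550] = 0.055112
  V(2,+0) = exp(-r*dt) * [p_u*0.000000 + p_m*0.000000 + p_d*0.037603] = 0.006594
  V(2,+1) = exp(-r*dt) * [p_u*0.000000 + p_m*0.000000 + p_d*0.000000] = 0.000000
  V(2,+2) = exp(-r*dt) * [p_u*0.000000 + p_m*0.000000 + p_d*0.000000] = 0.000000
  V(1,-1) = exp(-r*dt) * [p_u*0.006594 + p_m*0.055112 + p_d*0.170160] = 0.067561
  V(1,+0) = exp(-r*dt) * [p_u*0.000000 + p_m*0.006594 + p_d*0.055112] = 0.014053
  V(1,+1) = exp(-r*dt) * [p_u*0.000000 + p_m*0.000000 + p_d*0.006594] = 0.001156
  V(0,+0) = exp(-r*dt) * [p_u*0.001156 + p_m*0.014053 + p_d*0.067561] = 0.021383

Answer: Price = V(0,0) = 0.0214


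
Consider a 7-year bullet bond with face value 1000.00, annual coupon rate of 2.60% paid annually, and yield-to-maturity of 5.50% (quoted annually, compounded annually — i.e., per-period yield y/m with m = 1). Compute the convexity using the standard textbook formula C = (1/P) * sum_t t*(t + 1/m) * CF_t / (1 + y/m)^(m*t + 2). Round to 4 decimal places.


Coupon per period c = face * coupon_rate / m = 26.000000
Periods per year m = 1; per-period yield y/m = 0.055000
Number of cashflows N = 7
Cashflows (t years, CF_t, discount factor 1/(1+y/m)^(m*t), PV):
  t = 1.0000: CF_t = 26.000000, DF = 0.947867, PV = 24.644550
  t = 2.0000: CF_t = 26.000000, DF = 0.898452, PV = 23.359763
  t = 3.0000: CF_t = 26.000000, DF = 0.851614, PV = 22.141955
  t = 4.0000: CF_t = 26.000000, DF = 0.807217, PV = 20.987635
  t = 5.0000: CF_t = 26.000000, DF = 0.765134, PV = 19.893493
  t = 6.0000: CF_t = 26.000000, DF = 0.725246, PV = 18.856392
  t = 7.0000: CF_t = 1026.000000, DF = 0.687437, PV = 705.310166
Price P = sum_t PV_t = 835.193954
Convexity numerator sum_t t*(t + 1/m) * CF_t / (1+y/m)^(m*t + 2):
  t = 1.0000: term = 44.283911
  t = 2.0000: term = 125.925812
  t = 3.0000: term = 238.721918
  t = 4.0000: term = 377.127833
  t = 5.0000: term = 536.200711
  t = 6.0000: term = 711.545967
  t = 7.0000: term = 35486.506837
Convexity = (1/P) * sum = 37520.312989 / 835.193954 = 44.924072

Answer: Convexity = 44.9241


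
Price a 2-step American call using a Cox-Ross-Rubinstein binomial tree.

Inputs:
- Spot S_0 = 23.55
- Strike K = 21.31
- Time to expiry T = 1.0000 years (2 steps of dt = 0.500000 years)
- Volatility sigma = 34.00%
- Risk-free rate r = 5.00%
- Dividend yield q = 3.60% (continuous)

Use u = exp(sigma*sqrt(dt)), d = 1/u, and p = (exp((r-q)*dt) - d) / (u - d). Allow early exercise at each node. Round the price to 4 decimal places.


Answer: Price = V(0,0) = 4.3597

Derivation:
dt = T/N = 0.500000
u = exp(sigma*sqrt(dt)) = 1.271778; d = 1/u = 0.786300
p = (exp((r-q)*dt) - d) / (u - d) = 0.454653
Discount per step: exp(-r*dt) = 0.975310
Stock lattice S(k, i) with i counting down-moves:
  k=0: S(0,0) = 23.5500
  k=1: S(1,0) = 29.9504; S(1,1) = 18.5174
  k=2: S(2,0) = 38.0903; S(2,1) = 23.5500; S(2,2) = 14.5602
Terminal payoffs V(N, i) = max(S_T - K, 0):
  V(2,0) = 16.780253; V(2,1) = 2.240000; V(2,2) = 0.000000
Backward induction: V(k, i) = exp(-r*dt) * [p * V(k+1, i) + (1-p) * V(k+1, i+1)]; then take max(V_cont, immediate exercise) for American.
  V(1,0) = exp(-r*dt) * [p*16.780253 + (1-p)*2.240000] = 8.632245; exercise = 8.640383; V(1,0) = max -> 8.640383
  V(1,1) = exp(-r*dt) * [p*2.240000 + (1-p)*0.000000] = 0.993278; exercise = 0.000000; V(1,1) = max -> 0.993278
  V(0,0) = exp(-r*dt) * [p*8.640383 + (1-p)*0.993278] = 4.359692; exercise = 2.240000; V(0,0) = max -> 4.359692


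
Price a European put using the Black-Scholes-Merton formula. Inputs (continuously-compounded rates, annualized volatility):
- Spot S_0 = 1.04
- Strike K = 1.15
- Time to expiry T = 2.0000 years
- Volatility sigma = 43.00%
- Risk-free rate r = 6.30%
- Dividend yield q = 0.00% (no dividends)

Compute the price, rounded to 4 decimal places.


d1 = (ln(S/K) + (r - q + 0.5*sigma^2) * T) / (sigma * sqrt(T)) = 0.34592119
d2 = d1 - sigma * sqrt(T) = -0.26219064
exp(-rT) = 0.88161485; exp(-qT) = 1.00000000
P = K * exp(-rT) * N(-d2) - S_0 * exp(-qT) * N(-d1)
N(-d1) = 0.36470097; N(-d2) = 0.60341276
P = 1.1500 * 0.88161485 * 0.60341276 - 1.0400 * 1.00000000 * 0.36470097 = 0.2325

Answer: Price = 0.2325


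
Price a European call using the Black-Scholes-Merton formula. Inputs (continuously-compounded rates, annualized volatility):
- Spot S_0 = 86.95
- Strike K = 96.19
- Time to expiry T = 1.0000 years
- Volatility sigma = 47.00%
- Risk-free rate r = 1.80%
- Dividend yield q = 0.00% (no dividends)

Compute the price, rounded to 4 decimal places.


d1 = (ln(S/K) + (r - q + 0.5*sigma^2) * T) / (sigma * sqrt(T)) = 0.05842093
d2 = d1 - sigma * sqrt(T) = -0.41157907
exp(-rT) = 0.98216103; exp(-qT) = 1.00000000
C = S_0 * exp(-qT) * N(d1) - K * exp(-rT) * N(d2)
N(d1) = 0.52329333; N(d2) = 0.34032399
C = 86.9500 * 1.00000000 * 0.52329333 - 96.1900 * 0.98216103 * 0.34032399 = 13.3486

Answer: Price = 13.3486


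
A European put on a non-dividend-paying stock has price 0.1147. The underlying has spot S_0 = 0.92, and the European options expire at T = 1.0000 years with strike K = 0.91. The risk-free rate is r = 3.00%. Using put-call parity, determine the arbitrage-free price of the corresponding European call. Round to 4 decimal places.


Put-call parity: C - P = S_0 * exp(-qT) - K * exp(-rT).
S_0 * exp(-qT) = 0.9200 * 1.00000000 = 0.92000000
K * exp(-rT) = 0.9100 * 0.97044553 = 0.88310544
C = P + S*exp(-qT) - K*exp(-rT)
C = 0.1147 + 0.92000000 - 0.88310544 = 0.1516

Answer: Call price = 0.1516


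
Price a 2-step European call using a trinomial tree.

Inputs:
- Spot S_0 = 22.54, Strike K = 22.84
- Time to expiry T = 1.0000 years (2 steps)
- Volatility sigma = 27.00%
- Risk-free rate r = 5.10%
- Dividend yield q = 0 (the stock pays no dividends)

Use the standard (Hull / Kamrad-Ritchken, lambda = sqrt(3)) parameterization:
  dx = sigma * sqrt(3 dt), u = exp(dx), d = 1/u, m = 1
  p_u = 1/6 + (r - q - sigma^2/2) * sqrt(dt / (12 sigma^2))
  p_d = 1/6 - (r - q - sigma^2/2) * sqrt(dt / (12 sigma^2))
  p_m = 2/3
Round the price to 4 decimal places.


dt = T/N = 0.500000; dx = sigma*sqrt(3*dt) = 0.330681
u = exp(dx) = 1.391916; d = 1/u = 0.718434
p_u = 0.177667, p_m = 0.666667, p_d = 0.155667
Discount per step: exp(-r*dt) = 0.974822
Stock lattice S(k, j) with j the centered position index:
  k=0: S(0,+0) = 22.5400
  k=1: S(1,-1) = 16.1935; S(1,+0) = 22.5400; S(1,+1) = 31.3738
  k=2: S(2,-2) = 11.6340; S(2,-1) = 16.1935; S(2,+0) = 22.5400; S(2,+1) = 31.3738; S(2,+2) = 43.6697
Terminal payoffs V(N, j) = max(S_T - K, 0):
  V(2,-2) = 0.000000; V(2,-1) = 0.000000; V(2,+0) = 0.000000; V(2,+1) = 8.533784; V(2,+2) = 20.829667
Backward induction: V(k, j) = exp(-r*dt) * [p_u * V(k+1, j+1) + p_m * V(k+1, j) + p_d * V(k+1, j-1)]
  V(1,-1) = exp(-r*dt) * [p_u*0.000000 + p_m*0.000000 + p_d*0.000000] = 0.000000
  V(1,+0) = exp(-r*dt) * [p_u*8.533784 + p_m*0.000000 + p_d*0.000000] = 1.477996
  V(1,+1) = exp(-r*dt) * [p_u*20.829667 + p_m*8.533784 + p_d*0.000000] = 9.153511
  V(0,+0) = exp(-r*dt) * [p_u*9.153511 + p_m*1.477996 + p_d*0.000000] = 2.545850

Answer: Price = V(0,0) = 2.5459


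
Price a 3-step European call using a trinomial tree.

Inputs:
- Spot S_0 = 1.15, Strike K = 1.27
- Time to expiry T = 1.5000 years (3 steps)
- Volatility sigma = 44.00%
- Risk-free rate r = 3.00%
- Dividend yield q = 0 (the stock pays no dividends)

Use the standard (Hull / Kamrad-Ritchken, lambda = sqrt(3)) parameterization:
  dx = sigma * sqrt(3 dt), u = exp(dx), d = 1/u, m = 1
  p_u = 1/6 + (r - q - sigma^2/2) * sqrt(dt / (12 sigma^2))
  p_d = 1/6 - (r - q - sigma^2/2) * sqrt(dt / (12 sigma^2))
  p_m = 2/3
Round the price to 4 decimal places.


dt = T/N = 0.500000; dx = sigma*sqrt(3*dt) = 0.538888
u = exp(dx) = 1.714099; d = 1/u = 0.583397
p_u = 0.135677, p_m = 0.666667, p_d = 0.197656
Discount per step: exp(-r*dt) = 0.985112
Stock lattice S(k, j) with j the centered position index:
  k=0: S(0,+0) = 1.1500
  k=1: S(1,-1) = 0.6709; S(1,+0) = 1.1500; S(1,+1) = 1.9712
  k=2: S(2,-2) = 0.3914; S(2,-1) = 0.6709; S(2,+0) = 1.1500; S(2,+1) = 1.9712; S(2,+2) = 3.3789
  k=3: S(3,-3) = 0.2283; S(3,-2) = 0.3914; S(3,-1) = 0.6709; S(3,+0) = 1.1500; S(3,+1) = 1.9712; S(3,+2) = 3.3789; S(3,+3) = 5.7917
Terminal payoffs V(N, j) = max(S_T - K, 0):
  V(3,-3) = 0.000000; V(3,-2) = 0.000000; V(3,-1) = 0.000000; V(3,+0) = 0.000000; V(3,+1) = 0.701214; V(3,+2) = 2.108857; V(3,+3) = 4.521696
Backward induction: V(k, j) = exp(-r*dt) * [p_u * V(k+1, j+1) + p_m * V(k+1, j) + p_d * V(k+1, j-1)]
  V(2,-2) = exp(-r*dt) * [p_u*0.000000 + p_m*0.000000 + p_d*0.000000] = 0.000000
  V(2,-1) = exp(-r*dt) * [p_u*0.000000 + p_m*0.000000 + p_d*0.000000] = 0.000000
  V(2,+0) = exp(-r*dt) * [p_u*0.701214 + p_m*0.000000 + p_d*0.000000] = 0.093722
  V(2,+1) = exp(-r*dt) * [p_u*2.108857 + p_m*0.701214 + p_d*0.000000] = 0.742380
  V(2,+2) = exp(-r*dt) * [p_u*4.521696 + p_m*2.108857 + p_d*0.701214] = 2.125865
  V(1,-1) = exp(-r*dt) * [p_u*0.093722 + p_m*0.000000 + p_d*0.000000] = 0.012527
  V(1,+0) = exp(-r*dt) * [p_u*0.742380 + p_m*0.093722 + p_d*0.000000] = 0.160775
  V(1,+1) = exp(-r*dt) * [p_u*2.125865 + p_m*0.742380 + p_d*0.093722] = 0.789937
  V(0,+0) = exp(-r*dt) * [p_u*0.789937 + p_m*0.160775 + p_d*0.012527] = 0.213608

Answer: Price = V(0,0) = 0.2136


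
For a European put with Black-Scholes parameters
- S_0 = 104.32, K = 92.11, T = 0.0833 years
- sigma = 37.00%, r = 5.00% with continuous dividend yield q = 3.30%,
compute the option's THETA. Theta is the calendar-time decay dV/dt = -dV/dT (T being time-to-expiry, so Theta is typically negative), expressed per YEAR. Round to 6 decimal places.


Answer: Theta = -12.226883

Derivation:
d1 = 1.2323204035; d2 = 1.1255319678
phi(d1) = 0.1867012895; exp(-qT) = 0.9972548748; exp(-rT) = 0.9958436616
Theta = -S*exp(-qT)*phi(d1)*sigma/(2*sqrt(T)) + r*K*exp(-rT)*N(-d2) - q*S*exp(-qT)*N(-d1)
N(-d1) = 0.1089147105; N(-d2) = 0.1301818393; sqrt(T) = 0.2886173938
Term 1 = -104.3200 * 0.9972548748 * 0.1867012895 * 0.3700 / (2 * 0.2886173938) = -12.4500269496
Term 2 = 0.0500 * 92.1100 * 0.9958436616 * 0.1301818393 = 0.5970605180
Term 3 = -0.0330 * 104.3200 * 0.9972548748 * 0.1089147105 = -0.3739161536
Theta = -12.4500269496 + (0.5970605180) + (-0.3739161536) = -12.226883


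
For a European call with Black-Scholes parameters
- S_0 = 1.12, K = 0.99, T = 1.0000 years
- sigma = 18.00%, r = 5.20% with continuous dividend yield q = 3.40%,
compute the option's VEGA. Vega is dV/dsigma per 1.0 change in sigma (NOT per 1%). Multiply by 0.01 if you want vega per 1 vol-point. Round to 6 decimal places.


d1 = 0.8754390064; d2 = 0.6954390064
phi(d1) = 0.2719504876; exp(-qT) = 0.9665715046; exp(-rT) = 0.9493288668
Vega = S * exp(-qT) * phi(d1) * sqrt(T) = 1.1200 * 0.9665715046 * 0.2719504876 * 1.0000000000 = 0.294403

Answer: Vega = 0.294403


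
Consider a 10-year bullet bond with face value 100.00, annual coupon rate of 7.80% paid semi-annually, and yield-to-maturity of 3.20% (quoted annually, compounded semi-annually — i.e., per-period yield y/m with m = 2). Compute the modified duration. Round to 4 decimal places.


Coupon per period c = face * coupon_rate / m = 3.900000
Periods per year m = 2; per-period yield y/m = 0.016000
Number of cashflows N = 20
Cashflows (t years, CF_t, discount factor 1/(1+y/m)^(m*t), PV):
  t = 0.5000: CF_t = 3.900000, DF = 0.984252, PV = 3.838583
  t = 1.0000: CF_t = 3.900000, DF = 0.968752, PV = 3.778133
  t = 1.5000: CF_t = 3.900000, DF = 0.953496, PV = 3.718634
  t = 2.0000: CF_t = 3.900000, DF = 0.938480, PV = 3.660073
  t = 2.5000: CF_t = 3.900000, DF = 0.923701, PV = 3.602434
  t = 3.0000: CF_t = 3.900000, DF = 0.909155, PV = 3.545703
  t = 3.5000: CF_t = 3.900000, DF = 0.894837, PV = 3.489865
  t = 4.0000: CF_t = 3.900000, DF = 0.880745, PV = 3.434907
  t = 4.5000: CF_t = 3.900000, DF = 0.866875, PV = 3.380814
  t = 5.0000: CF_t = 3.900000, DF = 0.853224, PV = 3.327573
  t = 5.5000: CF_t = 3.900000, DF = 0.839787, PV = 3.275170
  t = 6.0000: CF_t = 3.900000, DF = 0.826562, PV = 3.223592
  t = 6.5000: CF_t = 3.900000, DF = 0.813545, PV = 3.172827
  t = 7.0000: CF_t = 3.900000, DF = 0.800734, PV = 3.122861
  t = 7.5000: CF_t = 3.900000, DF = 0.788124, PV = 3.073682
  t = 8.0000: CF_t = 3.900000, DF = 0.775712, PV = 3.025278
  t = 8.5000: CF_t = 3.900000, DF = 0.763496, PV = 2.977636
  t = 9.0000: CF_t = 3.900000, DF = 0.751473, PV = 2.930744
  t = 9.5000: CF_t = 3.900000, DF = 0.739639, PV = 2.884590
  t = 10.0000: CF_t = 103.900000, DF = 0.727991, PV = 75.638235
Price P = sum_t PV_t = 139.101335
First compute Macaulay numerator sum_t t * PV_t:
  t * PV_t at t = 0.5000: 1.919291
  t * PV_t at t = 1.0000: 3.778133
  t * PV_t at t = 1.5000: 5.577952
  t * PV_t at t = 2.0000: 7.320146
  t * PV_t at t = 2.5000: 9.006086
  t * PV_t at t = 3.0000: 10.637109
  t * PV_t at t = 3.5000: 12.214528
  t * PV_t at t = 4.0000: 13.739627
  t * PV_t at t = 4.5000: 15.213662
  t * PV_t at t = 5.0000: 16.637863
  t * PV_t at t = 5.5000: 18.013434
  t * PV_t at t = 6.0000: 19.341554
  t * PV_t at t = 6.5000: 20.623376
  t * PV_t at t = 7.0000: 21.860029
  t * PV_t at t = 7.5000: 23.052618
  t * PV_t at t = 8.0000: 24.202223
  t * PV_t at t = 8.5000: 25.309904
  t * PV_t at t = 9.0000: 26.376695
  t * PV_t at t = 9.5000: 27.403609
  t * PV_t at t = 10.0000: 756.382354
Macaulay duration D = 1058.610192 / 139.101335 = 7.610353
Modified duration = D / (1 + y/m) = 7.610353 / (1 + 0.016000) = 7.490504

Answer: Modified duration = 7.4905


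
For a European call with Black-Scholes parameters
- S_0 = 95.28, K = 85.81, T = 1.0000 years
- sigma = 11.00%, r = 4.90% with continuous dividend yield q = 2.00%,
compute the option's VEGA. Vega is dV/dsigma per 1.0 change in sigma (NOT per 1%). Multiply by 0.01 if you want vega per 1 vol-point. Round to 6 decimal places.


Answer: Vega = 16.627109

Derivation:
d1 = 1.2703125021; d2 = 1.1603125021
phi(d1) = 0.1780331590; exp(-qT) = 0.9801986733; exp(-rT) = 0.9521811297
Vega = S * exp(-qT) * phi(d1) * sqrt(T) = 95.2800 * 0.9801986733 * 0.1780331590 * 1.0000000000 = 16.627109


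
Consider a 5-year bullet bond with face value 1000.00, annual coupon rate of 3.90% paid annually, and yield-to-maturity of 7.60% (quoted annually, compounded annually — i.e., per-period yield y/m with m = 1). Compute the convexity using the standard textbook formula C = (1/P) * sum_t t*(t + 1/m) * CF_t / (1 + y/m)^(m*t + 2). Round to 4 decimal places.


Answer: Convexity = 23.1930

Derivation:
Coupon per period c = face * coupon_rate / m = 39.000000
Periods per year m = 1; per-period yield y/m = 0.076000
Number of cashflows N = 5
Cashflows (t years, CF_t, discount factor 1/(1+y/m)^(m*t), PV):
  t = 1.0000: CF_t = 39.000000, DF = 0.929368, PV = 36.245353
  t = 2.0000: CF_t = 39.000000, DF = 0.863725, PV = 33.685272
  t = 3.0000: CF_t = 39.000000, DF = 0.802718, PV = 31.306015
  t = 4.0000: CF_t = 39.000000, DF = 0.746021, PV = 29.094810
  t = 5.0000: CF_t = 1039.000000, DF = 0.693328, PV = 720.367633
Price P = sum_t PV_t = 850.699083
Convexity numerator sum_t t*(t + 1/m) * CF_t / (1+y/m)^(m*t + 2):
  t = 1.0000: term = 62.612031
  t = 2.0000: term = 174.568859
  t = 3.0000: term = 324.477432
  t = 4.0000: term = 502.598253
  t = 5.0000: term = 18665.984590
Convexity = (1/P) * sum = 19730.241165 / 850.699083 = 23.192973


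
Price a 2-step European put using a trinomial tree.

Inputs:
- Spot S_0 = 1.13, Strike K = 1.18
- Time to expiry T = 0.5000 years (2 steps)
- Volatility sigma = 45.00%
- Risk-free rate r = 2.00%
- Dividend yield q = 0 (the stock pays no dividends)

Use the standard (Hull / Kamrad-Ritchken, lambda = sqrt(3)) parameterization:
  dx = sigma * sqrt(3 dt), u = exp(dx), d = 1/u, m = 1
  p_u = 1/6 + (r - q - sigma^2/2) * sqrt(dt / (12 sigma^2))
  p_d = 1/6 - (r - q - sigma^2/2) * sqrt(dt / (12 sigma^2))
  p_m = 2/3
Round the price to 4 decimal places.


Answer: Price = V(0,0) = 0.1545

Derivation:
dt = T/N = 0.250000; dx = sigma*sqrt(3*dt) = 0.389711
u = exp(dx) = 1.476555; d = 1/u = 0.677252
p_u = 0.140606, p_m = 0.666667, p_d = 0.192728
Discount per step: exp(-r*dt) = 0.995012
Stock lattice S(k, j) with j the centered position index:
  k=0: S(0,+0) = 1.1300
  k=1: S(1,-1) = 0.7653; S(1,+0) = 1.1300; S(1,+1) = 1.6685
  k=2: S(2,-2) = 0.5183; S(2,-1) = 0.7653; S(2,+0) = 1.1300; S(2,+1) = 1.6685; S(2,+2) = 2.4636
Terminal payoffs V(N, j) = max(K - S_T, 0):
  V(2,-2) = 0.661702; V(2,-1) = 0.414705; V(2,+0) = 0.050000; V(2,+1) = 0.000000; V(2,+2) = 0.000000
Backward induction: V(k, j) = exp(-r*dt) * [p_u * V(k+1, j+1) + p_m * V(k+1, j) + p_d * V(k+1, j-1)]
  V(1,-1) = exp(-r*dt) * [p_u*0.050000 + p_m*0.414705 + p_d*0.661702] = 0.408979
  V(1,+0) = exp(-r*dt) * [p_u*0.000000 + p_m*0.050000 + p_d*0.414705] = 0.112694
  V(1,+1) = exp(-r*dt) * [p_u*0.000000 + p_m*0.000000 + p_d*0.050000] = 0.009588
  V(0,+0) = exp(-r*dt) * [p_u*0.009588 + p_m*0.112694 + p_d*0.408979] = 0.154524


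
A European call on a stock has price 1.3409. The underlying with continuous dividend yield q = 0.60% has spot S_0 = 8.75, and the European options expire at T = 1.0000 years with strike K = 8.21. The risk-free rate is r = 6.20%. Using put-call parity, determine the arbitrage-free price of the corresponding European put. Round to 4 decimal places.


Put-call parity: C - P = S_0 * exp(-qT) - K * exp(-rT).
S_0 * exp(-qT) = 8.7500 * 0.99401796 = 8.69765719
K * exp(-rT) = 8.2100 * 0.93988289 = 7.71643850
P = C - S*exp(-qT) + K*exp(-rT)
P = 1.3409 - 8.69765719 + 7.71643850 = 0.3597

Answer: Put price = 0.3597


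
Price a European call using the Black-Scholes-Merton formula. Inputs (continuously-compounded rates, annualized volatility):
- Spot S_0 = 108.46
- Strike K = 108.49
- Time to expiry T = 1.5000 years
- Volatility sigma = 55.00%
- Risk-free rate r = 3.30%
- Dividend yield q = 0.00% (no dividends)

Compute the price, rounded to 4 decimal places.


d1 = (ln(S/K) + (r - q + 0.5*sigma^2) * T) / (sigma * sqrt(T)) = 0.40987897
d2 = d1 - sigma * sqrt(T) = -0.26373071
exp(-rT) = 0.95170516; exp(-qT) = 1.00000000
C = S_0 * exp(-qT) * N(d1) - K * exp(-rT) * N(d2)
N(d1) = 0.65905263; N(d2) = 0.39599371
C = 108.4600 * 1.00000000 * 0.65905263 - 108.4900 * 0.95170516 * 0.39599371 = 30.5943

Answer: Price = 30.5943


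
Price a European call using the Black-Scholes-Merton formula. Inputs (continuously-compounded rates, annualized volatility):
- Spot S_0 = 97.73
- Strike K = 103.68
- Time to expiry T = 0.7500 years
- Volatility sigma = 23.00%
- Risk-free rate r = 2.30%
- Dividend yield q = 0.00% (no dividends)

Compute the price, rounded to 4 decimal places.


Answer: Price = 6.0040

Derivation:
d1 = (ln(S/K) + (r - q + 0.5*sigma^2) * T) / (sigma * sqrt(T)) = -0.11051568
d2 = d1 - sigma * sqrt(T) = -0.30970152
exp(-rT) = 0.98289793; exp(-qT) = 1.00000000
C = S_0 * exp(-qT) * N(d1) - K * exp(-rT) * N(d2)
N(d1) = 0.45600021; N(d2) = 0.37839397
C = 97.7300 * 1.00000000 * 0.45600021 - 103.6800 * 0.98289793 * 0.37839397 = 6.0040


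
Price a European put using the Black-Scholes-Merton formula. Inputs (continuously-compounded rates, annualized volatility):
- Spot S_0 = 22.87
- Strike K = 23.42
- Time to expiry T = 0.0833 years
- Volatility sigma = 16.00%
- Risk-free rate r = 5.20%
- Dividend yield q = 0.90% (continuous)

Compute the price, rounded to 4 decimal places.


d1 = (ln(S/K) + (r - q + 0.5*sigma^2) * T) / (sigma * sqrt(T)) = -0.41396089
d2 = d1 - sigma * sqrt(T) = -0.46013967
exp(-rT) = 0.99567777; exp(-qT) = 0.99925058
P = K * exp(-rT) * N(-d2) - S_0 * exp(-qT) * N(-d1)
N(-d1) = 0.66054863; N(-d2) = 0.67729202
P = 23.4200 * 0.99567777 * 0.67729202 - 22.8700 * 0.99925058 * 0.66054863 = 0.6982

Answer: Price = 0.6982


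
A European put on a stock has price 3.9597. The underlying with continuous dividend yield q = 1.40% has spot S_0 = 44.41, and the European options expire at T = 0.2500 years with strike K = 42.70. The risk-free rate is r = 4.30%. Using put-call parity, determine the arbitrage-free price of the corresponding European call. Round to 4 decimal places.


Answer: Call price = 5.9711

Derivation:
Put-call parity: C - P = S_0 * exp(-qT) - K * exp(-rT).
S_0 * exp(-qT) = 44.4100 * 0.99650612 = 44.25483669
K * exp(-rT) = 42.7000 * 0.98930757 = 42.24343344
C = P + S*exp(-qT) - K*exp(-rT)
C = 3.9597 + 44.25483669 - 42.24343344 = 5.9711


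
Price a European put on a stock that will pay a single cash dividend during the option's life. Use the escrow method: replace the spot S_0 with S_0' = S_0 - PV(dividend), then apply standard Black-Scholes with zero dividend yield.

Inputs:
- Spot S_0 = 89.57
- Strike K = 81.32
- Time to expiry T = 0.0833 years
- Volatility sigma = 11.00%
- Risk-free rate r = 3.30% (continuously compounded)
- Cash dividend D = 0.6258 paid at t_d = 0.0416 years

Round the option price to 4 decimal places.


Answer: Price = 0.0014

Derivation:
PV(D) = D * exp(-r * t_d) = 0.6258 * 0.99862814 = 0.62494149
S_0' = S_0 - PV(D) = 89.5700 - 0.62494149 = 88.94505851
d1 = (ln(S_0'/K) + (r + sigma^2/2)*T) / (sigma*sqrt(T)) = 2.92553826
d2 = d1 - sigma*sqrt(T) = 2.89379035
exp(-rT) = 0.99725487
N(-d1) = 0.00171930; N(-d2) = 0.00190311
P = K * exp(-rT) * N(-d2) - S_0' * N(-d1) = 81.3200 * 0.99725487 * 0.00190311 - 88.94505851 * 0.00171930 = 0.0014


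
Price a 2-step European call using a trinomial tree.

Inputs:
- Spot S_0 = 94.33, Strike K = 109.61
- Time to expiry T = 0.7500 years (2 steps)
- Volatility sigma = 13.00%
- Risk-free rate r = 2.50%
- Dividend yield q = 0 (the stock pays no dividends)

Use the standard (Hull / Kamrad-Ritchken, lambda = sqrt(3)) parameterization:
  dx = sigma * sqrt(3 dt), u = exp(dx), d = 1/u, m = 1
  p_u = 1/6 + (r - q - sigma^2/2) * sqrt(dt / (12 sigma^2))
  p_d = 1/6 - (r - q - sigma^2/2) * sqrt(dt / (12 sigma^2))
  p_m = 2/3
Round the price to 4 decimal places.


dt = T/N = 0.375000; dx = sigma*sqrt(3*dt) = 0.137886
u = exp(dx) = 1.147844; d = 1/u = 0.871198
p_u = 0.189172, p_m = 0.666667, p_d = 0.144162
Discount per step: exp(-r*dt) = 0.990669
Stock lattice S(k, j) with j the centered position index:
  k=0: S(0,+0) = 94.3300
  k=1: S(1,-1) = 82.1801; S(1,+0) = 94.3300; S(1,+1) = 108.2762
  k=2: S(2,-2) = 71.5952; S(2,-1) = 82.1801; S(2,+0) = 94.3300; S(2,+1) = 108.2762; S(2,+2) = 124.2842
Terminal payoffs V(N, j) = max(S_T - K, 0):
  V(2,-2) = 0.000000; V(2,-1) = 0.000000; V(2,+0) = 0.000000; V(2,+1) = 0.000000; V(2,+2) = 14.674205
Backward induction: V(k, j) = exp(-r*dt) * [p_u * V(k+1, j+1) + p_m * V(k+1, j) + p_d * V(k+1, j-1)]
  V(1,-1) = exp(-r*dt) * [p_u*0.000000 + p_m*0.000000 + p_d*0.000000] = 0.000000
  V(1,+0) = exp(-r*dt) * [p_u*0.000000 + p_m*0.000000 + p_d*0.000000] = 0.000000
  V(1,+1) = exp(-r*dt) * [p_u*14.674205 + p_m*0.000000 + p_d*0.000000] = 2.750041
  V(0,+0) = exp(-r*dt) * [p_u*2.750041 + p_m*0.000000 + p_d*0.000000] = 0.515376

Answer: Price = V(0,0) = 0.5154


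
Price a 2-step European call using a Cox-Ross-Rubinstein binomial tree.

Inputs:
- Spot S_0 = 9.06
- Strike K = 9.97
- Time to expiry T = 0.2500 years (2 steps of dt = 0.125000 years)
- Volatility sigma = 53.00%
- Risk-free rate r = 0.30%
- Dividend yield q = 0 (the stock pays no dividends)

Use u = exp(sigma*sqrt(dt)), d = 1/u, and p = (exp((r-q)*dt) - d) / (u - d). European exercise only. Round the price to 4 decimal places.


dt = T/N = 0.125000
u = exp(sigma*sqrt(dt)) = 1.206089; d = 1/u = 0.829126
p = (exp((r-q)*dt) - d) / (u - d) = 0.454286
Discount per step: exp(-r*dt) = 0.999625
Stock lattice S(k, i) with i counting down-moves:
  k=0: S(0,0) = 9.0600
  k=1: S(1,0) = 10.9272; S(1,1) = 7.5119
  k=2: S(2,0) = 13.1791; S(2,1) = 9.0600; S(2,2) = 6.2283
Terminal payoffs V(N, i) = max(S_T - K, 0):
  V(2,0) = 3.209146; V(2,1) = 0.000000; V(2,2) = 0.000000
Backward induction: V(k, i) = exp(-r*dt) * [p * V(k+1, i) + (1-p) * V(k+1, i+1)].
  V(1,0) = exp(-r*dt) * [p*3.209146 + (1-p)*0.000000] = 1.457323
  V(1,1) = exp(-r*dt) * [p*0.000000 + (1-p)*0.000000] = 0.000000
  V(0,0) = exp(-r*dt) * [p*1.457323 + (1-p)*0.000000] = 0.661793

Answer: Price = V(0,0) = 0.6618


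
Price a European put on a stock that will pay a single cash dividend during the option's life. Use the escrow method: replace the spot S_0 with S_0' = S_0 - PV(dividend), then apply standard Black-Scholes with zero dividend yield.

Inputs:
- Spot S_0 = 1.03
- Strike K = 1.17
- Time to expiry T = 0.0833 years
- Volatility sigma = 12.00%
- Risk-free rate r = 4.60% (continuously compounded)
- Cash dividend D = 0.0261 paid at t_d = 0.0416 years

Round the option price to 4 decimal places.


Answer: Price = 0.1616

Derivation:
PV(D) = D * exp(-r * t_d) = 0.0261 * 0.99808823 = 0.02605010
S_0' = S_0 - PV(D) = 1.0300 - 0.02605010 = 1.00394990
d1 = (ln(S_0'/K) + (r + sigma^2/2)*T) / (sigma*sqrt(T)) = -4.29143898
d2 = d1 - sigma*sqrt(T) = -4.32607306
exp(-rT) = 0.99617553
N(-d1) = 0.99999112; N(-d2) = 0.99999241
P = K * exp(-rT) * N(-d2) - S_0' * N(-d1) = 1.1700 * 0.99617553 * 0.99999241 - 1.00394990 * 0.99999112 = 0.1616


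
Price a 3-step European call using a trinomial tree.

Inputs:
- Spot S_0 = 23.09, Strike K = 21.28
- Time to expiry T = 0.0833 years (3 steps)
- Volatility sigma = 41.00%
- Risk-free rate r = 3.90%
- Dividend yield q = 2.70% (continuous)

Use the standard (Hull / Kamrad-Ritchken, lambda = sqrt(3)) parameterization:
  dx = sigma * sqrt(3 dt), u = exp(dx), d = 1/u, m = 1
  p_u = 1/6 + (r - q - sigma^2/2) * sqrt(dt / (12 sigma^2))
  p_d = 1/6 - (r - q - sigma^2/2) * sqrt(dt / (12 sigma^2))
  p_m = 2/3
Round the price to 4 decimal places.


dt = T/N = 0.027767; dx = sigma*sqrt(3*dt) = 0.118333
u = exp(dx) = 1.125619; d = 1/u = 0.888400
p_u = 0.158213, p_m = 0.666667, p_d = 0.175120
Discount per step: exp(-r*dt) = 0.998918
Stock lattice S(k, j) with j the centered position index:
  k=0: S(0,+0) = 23.0900
  k=1: S(1,-1) = 20.5132; S(1,+0) = 23.0900; S(1,+1) = 25.9905
  k=2: S(2,-2) = 18.2239; S(2,-1) = 20.5132; S(2,+0) = 23.0900; S(2,+1) = 25.9905; S(2,+2) = 29.2555
  k=3: S(3,-3) = 16.1901; S(3,-2) = 18.2239; S(3,-1) = 20.5132; S(3,+0) = 23.0900; S(3,+1) = 25.9905; S(3,+2) = 29.2555; S(3,+3) = 32.9305
Terminal payoffs V(N, j) = max(S_T - K, 0):
  V(3,-3) = 0.000000; V(3,-2) = 0.000000; V(3,-1) = 0.000000; V(3,+0) = 1.810000; V(3,+1) = 4.710543; V(3,+2) = 7.975450; V(3,+3) = 11.650491
Backward induction: V(k, j) = exp(-r*dt) * [p_u * V(k+1, j+1) + p_m * V(k+1, j) + p_d * V(k+1, j-1)]
  V(2,-2) = exp(-r*dt) * [p_u*0.000000 + p_m*0.000000 + p_d*0.000000] = 0.000000
  V(2,-1) = exp(-r*dt) * [p_u*1.810000 + p_m*0.000000 + p_d*0.000000] = 0.286056
  V(2,+0) = exp(-r*dt) * [p_u*4.710543 + p_m*1.810000 + p_d*0.000000] = 1.949825
  V(2,+1) = exp(-r*dt) * [p_u*7.975450 + p_m*4.710543 + p_d*1.810000] = 4.714045
  V(2,+2) = exp(-r*dt) * [p_u*11.650491 + p_m*7.975450 + p_d*4.710543] = 7.976499
  V(1,-1) = exp(-r*dt) * [p_u*1.949825 + p_m*0.286056 + p_d*0.000000] = 0.498653
  V(1,+0) = exp(-r*dt) * [p_u*4.714045 + p_m*1.949825 + p_d*0.286056] = 2.093535
  V(1,+1) = exp(-r*dt) * [p_u*7.976499 + p_m*4.714045 + p_d*1.949825] = 4.741003
  V(0,+0) = exp(-r*dt) * [p_u*4.741003 + p_m*2.093535 + p_d*0.498653] = 2.230687

Answer: Price = V(0,0) = 2.2307


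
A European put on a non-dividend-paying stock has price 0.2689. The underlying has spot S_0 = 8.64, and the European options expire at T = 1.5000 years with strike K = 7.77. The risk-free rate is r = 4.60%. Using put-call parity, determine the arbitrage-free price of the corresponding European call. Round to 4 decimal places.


Put-call parity: C - P = S_0 * exp(-qT) - K * exp(-rT).
S_0 * exp(-qT) = 8.6400 * 1.00000000 = 8.64000000
K * exp(-rT) = 7.7700 * 0.93332668 = 7.25194830
C = P + S*exp(-qT) - K*exp(-rT)
C = 0.2689 + 8.64000000 - 7.25194830 = 1.6570

Answer: Call price = 1.6570


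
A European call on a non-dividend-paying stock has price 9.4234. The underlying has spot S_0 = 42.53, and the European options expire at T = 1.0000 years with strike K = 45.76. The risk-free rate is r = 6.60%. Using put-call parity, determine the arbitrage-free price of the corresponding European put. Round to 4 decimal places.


Put-call parity: C - P = S_0 * exp(-qT) - K * exp(-rT).
S_0 * exp(-qT) = 42.5300 * 1.00000000 = 42.53000000
K * exp(-rT) = 45.7600 * 0.93613086 = 42.83734835
P = C - S*exp(-qT) + K*exp(-rT)
P = 9.4234 - 42.53000000 + 42.83734835 = 9.7307

Answer: Put price = 9.7307


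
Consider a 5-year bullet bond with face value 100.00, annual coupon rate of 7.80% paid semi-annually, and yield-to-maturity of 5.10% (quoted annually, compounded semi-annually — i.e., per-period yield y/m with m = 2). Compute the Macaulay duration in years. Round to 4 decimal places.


Coupon per period c = face * coupon_rate / m = 3.900000
Periods per year m = 2; per-period yield y/m = 0.025500
Number of cashflows N = 10
Cashflows (t years, CF_t, discount factor 1/(1+y/m)^(m*t), PV):
  t = 0.5000: CF_t = 3.900000, DF = 0.975134, PV = 3.803023
  t = 1.0000: CF_t = 3.900000, DF = 0.950886, PV = 3.708457
  t = 1.5000: CF_t = 3.900000, DF = 0.927242, PV = 3.616243
  t = 2.0000: CF_t = 3.900000, DF = 0.904185, PV = 3.526322
  t = 2.5000: CF_t = 3.900000, DF = 0.881702, PV = 3.438637
  t = 3.0000: CF_t = 3.900000, DF = 0.859777, PV = 3.353132
  t = 3.5000: CF_t = 3.900000, DF = 0.838398, PV = 3.269753
  t = 4.0000: CF_t = 3.900000, DF = 0.817551, PV = 3.188448
  t = 4.5000: CF_t = 3.900000, DF = 0.797222, PV = 3.109164
  t = 5.0000: CF_t = 103.900000, DF = 0.777398, PV = 80.771640
Price P = sum_t PV_t = 111.784818
Macaulay numerator sum_t t * PV_t:
  t * PV_t at t = 0.5000: 1.901511
  t * PV_t at t = 1.0000: 3.708457
  t * PV_t at t = 1.5000: 5.424365
  t * PV_t at t = 2.0000: 7.052644
  t * PV_t at t = 2.5000: 8.596592
  t * PV_t at t = 3.0000: 10.059395
  t * PV_t at t = 3.5000: 11.444136
  t * PV_t at t = 4.0000: 12.753791
  t * PV_t at t = 4.5000: 13.991238
  t * PV_t at t = 5.0000: 403.858200
Macaulay duration D = (sum_t t * PV_t) / P = 478.790327 / 111.784818 = 4.283143

Answer: Macaulay duration = 4.2831 years


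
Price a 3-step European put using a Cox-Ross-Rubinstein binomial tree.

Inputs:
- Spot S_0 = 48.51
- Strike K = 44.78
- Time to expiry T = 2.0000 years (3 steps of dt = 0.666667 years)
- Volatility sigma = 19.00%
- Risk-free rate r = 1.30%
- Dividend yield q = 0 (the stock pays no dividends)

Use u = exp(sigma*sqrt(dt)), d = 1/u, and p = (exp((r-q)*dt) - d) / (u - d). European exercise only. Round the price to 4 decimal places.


Answer: Price = V(0,0) = 3.0684

Derivation:
dt = T/N = 0.666667
u = exp(sigma*sqrt(dt)) = 1.167815; d = 1/u = 0.856300
p = (exp((r-q)*dt) - d) / (u - d) = 0.489236
Discount per step: exp(-r*dt) = 0.991371
Stock lattice S(k, i) with i counting down-moves:
  k=0: S(0,0) = 48.5100
  k=1: S(1,0) = 56.6507; S(1,1) = 41.5391
  k=2: S(2,0) = 66.1575; S(2,1) = 48.5100; S(2,2) = 35.5700
  k=3: S(3,0) = 77.2597; S(3,1) = 56.6507; S(3,2) = 41.5391; S(3,3) = 30.4586
Terminal payoffs V(N, i) = max(K - S_T, 0):
  V(3,0) = 0.000000; V(3,1) = 0.000000; V(3,2) = 3.240881; V(3,3) = 14.321445
Backward induction: V(k, i) = exp(-r*dt) * [p * V(k+1, i) + (1-p) * V(k+1, i+1)].
  V(2,0) = exp(-r*dt) * [p*0.000000 + (1-p)*0.000000] = 0.000000
  V(2,1) = exp(-r*dt) * [p*0.000000 + (1-p)*3.240881] = 1.641041
  V(2,2) = exp(-r*dt) * [p*3.240881 + (1-p)*14.321445] = 8.823631
  V(1,0) = exp(-r*dt) * [p*0.000000 + (1-p)*1.641041] = 0.830952
  V(1,1) = exp(-r*dt) * [p*1.641041 + (1-p)*8.823631] = 5.263831
  V(0,0) = exp(-r*dt) * [p*0.830952 + (1-p)*5.263831] = 3.068399


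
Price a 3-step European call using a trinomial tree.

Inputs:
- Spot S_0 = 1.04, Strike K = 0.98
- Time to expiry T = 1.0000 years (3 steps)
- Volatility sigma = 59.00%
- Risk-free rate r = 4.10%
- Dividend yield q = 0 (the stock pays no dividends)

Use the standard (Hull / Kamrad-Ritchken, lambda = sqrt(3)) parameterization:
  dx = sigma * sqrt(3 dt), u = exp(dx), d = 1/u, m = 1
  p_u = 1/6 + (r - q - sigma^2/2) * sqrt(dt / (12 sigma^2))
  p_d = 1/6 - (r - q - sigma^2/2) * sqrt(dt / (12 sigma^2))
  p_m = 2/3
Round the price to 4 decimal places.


Answer: Price = V(0,0) = 0.2675

Derivation:
dt = T/N = 0.333333; dx = sigma*sqrt(3*dt) = 0.590000
u = exp(dx) = 1.803988; d = 1/u = 0.554327
p_u = 0.129082, p_m = 0.666667, p_d = 0.204251
Discount per step: exp(-r*dt) = 0.986426
Stock lattice S(k, j) with j the centered position index:
  k=0: S(0,+0) = 1.0400
  k=1: S(1,-1) = 0.5765; S(1,+0) = 1.0400; S(1,+1) = 1.8761
  k=2: S(2,-2) = 0.3196; S(2,-1) = 0.5765; S(2,+0) = 1.0400; S(2,+1) = 1.8761; S(2,+2) = 3.3845
  k=3: S(3,-3) = 0.1771; S(3,-2) = 0.3196; S(3,-1) = 0.5765; S(3,+0) = 1.0400; S(3,+1) = 1.8761; S(3,+2) = 3.3845; S(3,+3) = 6.1057
Terminal payoffs V(N, j) = max(S_T - K, 0):
  V(3,-3) = 0.000000; V(3,-2) = 0.000000; V(3,-1) = 0.000000; V(3,+0) = 0.060000; V(3,+1) = 0.896148; V(3,+2) = 2.404549; V(3,+3) = 5.125687
Backward induction: V(k, j) = exp(-r*dt) * [p_u * V(k+1, j+1) + p_m * V(k+1, j) + p_d * V(k+1, j-1)]
  V(2,-2) = exp(-r*dt) * [p_u*0.000000 + p_m*0.000000 + p_d*0.000000] = 0.000000
  V(2,-1) = exp(-r*dt) * [p_u*0.060000 + p_m*0.000000 + p_d*0.000000] = 0.007640
  V(2,+0) = exp(-r*dt) * [p_u*0.896148 + p_m*0.060000 + p_d*0.000000] = 0.153563
  V(2,+1) = exp(-r*dt) * [p_u*2.404549 + p_m*0.896148 + p_d*0.060000] = 0.907582
  V(2,+2) = exp(-r*dt) * [p_u*5.125687 + p_m*2.404549 + p_d*0.896148] = 2.414481
  V(1,-1) = exp(-r*dt) * [p_u*0.153563 + p_m*0.007640 + p_d*0.000000] = 0.024577
  V(1,+0) = exp(-r*dt) * [p_u*0.907582 + p_m*0.153563 + p_d*0.007640] = 0.218087
  V(1,+1) = exp(-r*dt) * [p_u*2.414481 + p_m*0.907582 + p_d*0.153563] = 0.935217
  V(0,+0) = exp(-r*dt) * [p_u*0.935217 + p_m*0.218087 + p_d*0.024577] = 0.267451
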